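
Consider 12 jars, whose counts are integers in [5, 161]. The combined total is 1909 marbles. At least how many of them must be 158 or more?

If only k of them are at least 158, the other 12 − k are at most 157, so the total is at most k·161 + (12 − k)·157.
This must reach 1909, so k·161 + (12 − k)·157 ≥ 1909, giving k ≥ 7.
Exactly 7 works: 7 values at 161 and 5 at 157 total 1912; lower one of the high values by 3 (still ≥ 158) to hit 1909.

7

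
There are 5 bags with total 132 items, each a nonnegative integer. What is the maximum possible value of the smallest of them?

The 5 values sum to 132, so their minimum is at most ⌊132/5⌋ = 26.
Equality holds with 3 values of 26 and 2 values of 27.

26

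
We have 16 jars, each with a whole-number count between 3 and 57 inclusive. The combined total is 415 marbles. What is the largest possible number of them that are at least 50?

If k of the values are ≥ 50, the total is ≥ 50k + 3(16 − k).
Setting 50k + 3(16 − k) ≤ 415 gives 47k ≤ 367, so k ≤ 7.
k = 7 is achieved by 7 values at 50 and 9 at 3, total 377; add 38 to one value (staying below 50) to reach 415.

7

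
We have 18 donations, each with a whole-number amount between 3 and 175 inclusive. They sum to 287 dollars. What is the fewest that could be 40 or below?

Each value above 40 is at least 41, contributing at least 41 − 3 = 38 above the floor 3.
The sum exceeds the floor total 54 by 233, so at most ⌊233/38⌋ = 6 exceed 40, and at least 12 are ≤ 40.
Exactly 12 works: 12 values at 3 and 6 at 41 total 282; raise one of the low values by 5 (still ≤ 40) to hit 287.

12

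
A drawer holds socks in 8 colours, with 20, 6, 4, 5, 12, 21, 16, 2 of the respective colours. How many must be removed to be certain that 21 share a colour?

In the worst case you take as many as possible of each colour without reaching 21: 20 + 6 + 4 + 5 + 12 + 20 + 16 + 2 = 85.
The next one must give 21 of some colour, so 85 + 1 = 86.

86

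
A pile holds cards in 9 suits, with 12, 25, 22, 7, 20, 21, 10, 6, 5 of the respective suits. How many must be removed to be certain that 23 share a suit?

In the worst case you take as many as possible of each suit without reaching 23: 12 + 22 + 22 + 7 + 20 + 21 + 10 + 6 + 5 = 125.
The next one must give 23 of some suit, so 125 + 1 = 126.

126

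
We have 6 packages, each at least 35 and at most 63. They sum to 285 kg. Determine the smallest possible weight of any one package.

To make one package as small as possible, make the other 5 as large as possible.
The other 5 can take up 5 × 63 = 315 ≥ 285 − 35, so one package can sit at its floor of 35.
Achievable: one at 35 and the other 5 totalling 250, which fits since 5 × 35 ≤ 250 ≤ 5 × 63.

35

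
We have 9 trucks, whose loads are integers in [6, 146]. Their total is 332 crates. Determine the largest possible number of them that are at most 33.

Each value at 33 or below falls at least 146 − 33 = 113 short of the ceiling 146.
The ceiling total is 9 × 146 = 1314, and we need 332, so at most ⌊(1314 − 332)/113⌋ = 8 can be that low.
k = 8 is achieved by 8 values at 33 and 1 at 146, total 410; lower one of the 146's by 78 (still > 33) to reach 332.

8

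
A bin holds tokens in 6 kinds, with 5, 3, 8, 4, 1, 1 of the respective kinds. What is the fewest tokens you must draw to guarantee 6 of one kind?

In the worst case you take as many as possible of each kind without reaching 6: 5 + 3 + 5 + 4 + 1 + 1 = 19.
The next one must give 6 of some kind, so 19 + 1 = 20.

20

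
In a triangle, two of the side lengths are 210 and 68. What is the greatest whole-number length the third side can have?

The third side must be less than 210 + 68 = 278.
The largest integer below 278 is 277.

277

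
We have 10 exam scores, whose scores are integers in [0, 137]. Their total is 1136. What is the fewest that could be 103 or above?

If only k of them are at least 103, the other 10 − k are at most 102, so the total is at most k·137 + (10 − k)·102.
This must reach 1136, so k·137 + (10 − k)·102 ≥ 1136, giving k ≥ 4.
Exactly 4 works: 4 values at 137 and 6 at 102 total 1160; lower one of the high values by 24 (still ≥ 103) to hit 1136.

4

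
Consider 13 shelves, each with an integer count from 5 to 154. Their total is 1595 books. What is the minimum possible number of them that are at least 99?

If only k of them are at least 99, the other 13 − k are at most 98, so the total is at most k·154 + (13 − k)·98.
This must reach 1595, so k·154 + (13 − k)·98 ≥ 1595, giving k ≥ 6.
Exactly 6 works: 6 values at 154 and 7 at 98 total 1610; lower one of the high values by 15 (still ≥ 99) to hit 1595.

6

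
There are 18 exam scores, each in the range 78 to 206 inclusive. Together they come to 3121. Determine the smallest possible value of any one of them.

Minimizing one value means maximizing the remaining 17.
The other 17 can take up 17 × 206 = 3502 ≥ 3121 − 78, so one score can sit at its floor of 78.
Achievable: one at 78 and the other 17 totalling 3043, which fits since 17 × 78 ≤ 3043 ≤ 17 × 206.

78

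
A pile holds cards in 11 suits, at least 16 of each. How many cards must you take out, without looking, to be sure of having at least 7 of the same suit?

67

You could draw 6 of every suit without reaching 7 of any — 66 in all.
One more forces 7 of some suit, so 66 + 1 = 67.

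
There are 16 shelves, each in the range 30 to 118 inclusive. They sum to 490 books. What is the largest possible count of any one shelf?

Maximizing one value means minimizing the remaining 15.
The other 15 contribute at least 15 × 30 = 450, leaving at most 490 − 450 = 40.
Since 40 ≤ 118, this is achievable: one at 40 and 15 at 30.

40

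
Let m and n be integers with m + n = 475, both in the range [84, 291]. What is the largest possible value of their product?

56406

With m + n fixed, mn peaks when the two are closest together.
Taking m = 237 and n = 238 (both in [84, 291]) gives mn = 56406.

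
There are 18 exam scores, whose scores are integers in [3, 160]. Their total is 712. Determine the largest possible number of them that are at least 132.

5

If k of the values are ≥ 132, the total is ≥ 132k + 3(18 − k).
Setting 132k + 3(18 − k) ≤ 712 gives 129k ≤ 658, so k ≤ 5.
k = 5 is achieved by 5 values at 132 and 13 at 3, total 699; add 13 to one value (staying below 132) to reach 712.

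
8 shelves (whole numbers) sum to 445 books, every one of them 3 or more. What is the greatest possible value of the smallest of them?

55

The 8 values sum to 445, so their minimum is at most ⌊445/8⌋ = 55.
Taking 3 copies of 55 and 5 copies of 56 gives exactly 445, so 55 is attained.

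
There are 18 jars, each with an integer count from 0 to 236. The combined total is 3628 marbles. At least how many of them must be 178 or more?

Each value short of 178 is at most 177, costing at least 236 − 177 = 59 against the maximum total of 4248.
We can afford to lose at most 4248 − 3628 = 620, so at most ⌊620/59⌋ = 10 fall short, and at least 8 are ≥ 178.
Exactly 8 works: 8 values at 236 and 10 at 177 total 3658; lower one of the high values by 30 (still ≥ 178) to hit 3628.

8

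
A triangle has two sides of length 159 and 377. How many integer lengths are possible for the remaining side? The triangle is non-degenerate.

317

The triangle inequality gives |159 − 377| < c < 159 + 377, i.e. 218 < c < 536.
So c can be any integer from 219 to 535: 317 values.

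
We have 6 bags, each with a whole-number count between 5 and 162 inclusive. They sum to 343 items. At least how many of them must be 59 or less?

Each value above 59 is at least 60, contributing at least 60 − 5 = 55 above the floor 5.
The sum exceeds the floor total 30 by 313, so at most ⌊313/55⌋ = 5 exceed 59, and at least 1 are ≤ 59.
Exactly 1 works: 1 value at 5 and 5 at 60 total 305; raise one of the low values by 38 (still ≤ 59) to hit 343.

1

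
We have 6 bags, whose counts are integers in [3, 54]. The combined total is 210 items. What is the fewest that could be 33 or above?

Suppose at most 6 − j of them reach 33; then j values are ≤ 32 and the rest ≤ 54.
The total is then ≤ 32·j + 54·(6 − j) = 324 − 22j. For this to be ≥ 210 we need j ≤ 5, so at least 6 − 5 = 1 must reach 33.
Exactly 1 works: 1 value at 54 and 5 at 32 total 214; lower one of the high values by 4 (still ≥ 33) to hit 210.

1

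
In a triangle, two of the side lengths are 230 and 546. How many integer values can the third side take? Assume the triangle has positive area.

The triangle inequality gives |230 − 546| < c < 230 + 546, i.e. 316 < c < 776.
So c can be any integer from 317 to 775: 459 values.

459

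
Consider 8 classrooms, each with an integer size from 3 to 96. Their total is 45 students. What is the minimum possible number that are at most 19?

7

If only k of them are at most 19, the other 8 − k are at least 20, so the total is at least (8 − k)·20 + k·3.
This is ≤ 45, so (8 − k)·20 + 3k ≤ 45, which gives k ≥ 7.
Exactly 7 works: 7 values at 3 and 1 at 20 total 41; raise one of the low values by 4 (still ≤ 19) to hit 45.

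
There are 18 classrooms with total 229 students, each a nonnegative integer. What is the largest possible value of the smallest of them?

The 18 values sum to 229, so their minimum is at most ⌊229/18⌋ = 12.
Equality holds with 5 values of 12 and 13 values of 13.

12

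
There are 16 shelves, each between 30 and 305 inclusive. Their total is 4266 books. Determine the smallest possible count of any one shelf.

30

To make one shelf as small as possible, make the other 15 as large as possible.
The other 15 can take up 15 × 305 = 4575 ≥ 4266 − 30, so one shelf can sit at its floor of 30.
Achievable: one at 30 and the other 15 totalling 4236, which fits since 15 × 30 ≤ 4236 ≤ 15 × 305.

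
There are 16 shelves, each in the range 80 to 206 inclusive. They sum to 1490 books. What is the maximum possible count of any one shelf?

To make one shelf as large as possible, make the other 15 as small as possible.
The other 15 contribute at least 15 × 80 = 1200, leaving at most 1490 − 1200 = 290.
But each shelf is capped at 206, so the maximum is 206.
Achievable: one at 206 and the other 15 totalling 1284, which fits since 15 × 80 ≤ 1284 ≤ 15 × 206.

206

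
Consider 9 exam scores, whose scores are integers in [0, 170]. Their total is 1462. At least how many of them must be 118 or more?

If only k of them are at least 118, the other 9 − k are at most 117, so the total is at most k·170 + (9 − k)·117.
This must reach 1462, so k·170 + (9 − k)·117 ≥ 1462, giving k ≥ 8.
Exactly 8 works: 8 values at 170 and 1 at 117 total 1477; lower one of the high values by 15 (still ≥ 118) to hit 1462.

8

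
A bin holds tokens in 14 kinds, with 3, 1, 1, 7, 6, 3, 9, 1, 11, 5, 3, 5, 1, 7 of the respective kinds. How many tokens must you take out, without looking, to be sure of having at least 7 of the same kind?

In the worst case you take as many as possible of each kind without reaching 7: 3 + 1 + 1 + 6 + 6 + 3 + 6 + 1 + 6 + 5 + 3 + 5 + 1 + 6 = 53.
The next one must give 7 of some kind, so 53 + 1 = 54.

54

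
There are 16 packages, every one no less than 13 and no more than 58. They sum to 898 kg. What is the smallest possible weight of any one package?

28

To make one package as small as possible, make the other 15 as large as possible.
The other 15 contribute at most 15 × 58 = 870, leaving at least 898 − 870 = 28.
Since 28 ≥ 13, this is achievable: one at 28 and 15 at 58.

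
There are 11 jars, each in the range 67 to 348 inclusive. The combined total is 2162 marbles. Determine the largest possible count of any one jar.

Maximizing one value means minimizing the remaining 10.
The other 10 contribute at least 10 × 67 = 670, leaving at most 2162 − 670 = 1492.
But each jar is capped at 348, so the maximum is 348.
Achievable: one at 348 and the other 10 totalling 1814, which fits since 10 × 67 ≤ 1814 ≤ 10 × 348.

348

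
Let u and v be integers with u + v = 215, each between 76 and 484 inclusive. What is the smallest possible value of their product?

10564

Since u + v is fixed, pushing one of them to its bound minimizes the product.
At the endpoint u = 76, v = 215 − 76 = 139, so uv = 76 × 139 = 10564.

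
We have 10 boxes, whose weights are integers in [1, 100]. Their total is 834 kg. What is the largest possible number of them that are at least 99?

8

If k of the values are ≥ 99, the total is ≥ 99k + 1(10 − k).
Setting 99k + 1(10 − k) ≤ 834 gives 98k ≤ 824, so k ≤ 8.
k = 8 is achieved by 8 values at 99 and 2 at 1, total 794; add 40 to one value (staying below 99) to reach 834.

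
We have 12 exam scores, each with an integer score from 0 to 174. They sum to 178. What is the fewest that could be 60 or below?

10

Let j be the number exceeding 60. Then the total is ≥ 61·j + 0·(12 − j) = 0 + 61j.
So 61j ≤ 178 and j ≤ 2; hence at least 12 − 2 = 10 are ≤ 60.
Exactly 10 works: 10 values at 0 and 2 at 61 total 122; raise one of the low values by 56 (still ≤ 60) to hit 178.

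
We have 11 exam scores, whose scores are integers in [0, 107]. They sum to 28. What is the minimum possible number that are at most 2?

If only k of them are at most 2, the other 11 − k are at least 3, so the total is at least (11 − k)·3 + k·0.
This is ≤ 28, so (11 − k)·3 + 0k ≤ 28, which gives k ≥ 2.
Exactly 2 works: 2 values at 0 and 9 at 3 total 27; raise one of the low values by 1 (still ≤ 2) to hit 28.

2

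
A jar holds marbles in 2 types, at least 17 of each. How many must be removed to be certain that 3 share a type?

5

You could draw 2 of every type without reaching 3 of any — 4 in all.
One more forces 3 of some type, so 4 + 1 = 5.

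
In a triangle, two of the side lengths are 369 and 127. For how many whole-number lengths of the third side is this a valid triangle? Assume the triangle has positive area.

253

The triangle inequality gives |369 − 127| < c < 369 + 127, i.e. 242 < c < 496.
So c can be any integer from 243 to 495: 253 values.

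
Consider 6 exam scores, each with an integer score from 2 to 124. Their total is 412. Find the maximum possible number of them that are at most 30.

3

Each value at 30 or below falls at least 124 − 30 = 94 short of the ceiling 124.
The ceiling total is 6 × 124 = 744, and we need 412, so at most ⌊(744 − 412)/94⌋ = 3 can be that low.
k = 3 is achieved by 3 values at 30 and 3 at 124, total 462; lower one of the 124's by 50 (still > 30) to reach 412.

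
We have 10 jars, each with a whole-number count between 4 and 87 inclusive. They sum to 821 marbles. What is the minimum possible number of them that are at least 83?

If only k of them are at least 83, the other 10 − k are at most 82, so the total is at most k·87 + (10 − k)·82.
This must reach 821, so k·87 + (10 − k)·82 ≥ 821, giving k ≥ 1.
Exactly 1 works: 1 value at 87 and 9 at 82 total 825; lower one of the high values by 4 (still ≥ 83) to hit 821.

1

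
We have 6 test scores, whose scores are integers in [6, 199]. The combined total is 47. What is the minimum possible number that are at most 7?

1

If only k of them are at most 7, the other 6 − k are at least 8, so the total is at least (6 − k)·8 + k·6.
This is ≤ 47, so (6 − k)·8 + 6k ≤ 47, which gives k ≥ 1.
Exactly 1 works: 1 value at 6 and 5 at 8 total 46; raise one of the low values by 1 (still ≤ 7) to hit 47.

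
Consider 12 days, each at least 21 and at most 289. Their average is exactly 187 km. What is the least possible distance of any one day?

To make one day as small as possible, make the other 11 as large as possible.
The total is 12 × 187 = 2244.
The other 11 can take up 11 × 289 = 3179 ≥ 2244 − 21, so one day can sit at its floor of 21.
Achievable: one at 21 and the other 11 totalling 2223, which fits since 11 × 21 ≤ 2223 ≤ 11 × 289.

21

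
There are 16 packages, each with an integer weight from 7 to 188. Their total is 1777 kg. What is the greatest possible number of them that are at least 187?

Suppose k of them are at least 187. Those contribute at least 187 each and the other 16 − k at least 7 each.
So the total is at least 187k + 7(16 − k) = 112 + 180k. This must be ≤ 1777, giving k ≤ 9.
k = 9 is achieved by 9 values at 187 and 7 at 7, total 1732; add 45 to one value (staying below 187) to reach 1777.

9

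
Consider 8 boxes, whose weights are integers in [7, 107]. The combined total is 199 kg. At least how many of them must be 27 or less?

2

If only k of them are at most 27, the other 8 − k are at least 28, so the total is at least (8 − k)·28 + k·7.
This is ≤ 199, so (8 − k)·28 + 7k ≤ 199, which gives k ≥ 2.
Exactly 2 works: 2 values at 7 and 6 at 28 total 182; raise one of the low values by 17 (still ≤ 27) to hit 199.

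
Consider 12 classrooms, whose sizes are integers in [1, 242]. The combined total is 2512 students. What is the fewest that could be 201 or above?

If only k of them are at least 201, the other 12 − k are at most 200, so the total is at most k·242 + (12 − k)·200.
This must reach 2512, so k·242 + (12 − k)·200 ≥ 2512, giving k ≥ 3.
Exactly 3 works: 3 values at 242 and 9 at 200 total 2526; lower one of the high values by 14 (still ≥ 201) to hit 2512.

3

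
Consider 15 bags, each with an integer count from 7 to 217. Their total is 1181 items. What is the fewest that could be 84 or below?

2

If only k of them are at most 84, the other 15 − k are at least 85, so the total is at least (15 − k)·85 + k·7.
This is ≤ 1181, so (15 − k)·85 + 7k ≤ 1181, which gives k ≥ 2.
Exactly 2 works: 2 values at 7 and 13 at 85 total 1119; raise one of the low values by 62 (still ≤ 84) to hit 1181.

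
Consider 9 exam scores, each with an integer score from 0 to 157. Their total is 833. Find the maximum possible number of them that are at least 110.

7

If k of the values are ≥ 110, the total is ≥ 110k + 0(9 − k).
Setting 110k + 0(9 − k) ≤ 833 gives 110k ≤ 833, so k ≤ 7.
k = 7 is achieved by 7 values at 110 and 2 at 0, total 770; add 63 to one value (staying below 110) to reach 833.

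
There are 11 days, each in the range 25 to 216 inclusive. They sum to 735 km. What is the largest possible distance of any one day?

216

To make one day as large as possible, make the other 10 as small as possible.
The other 10 contribute at least 10 × 25 = 250, leaving at most 735 − 250 = 485.
But each day is capped at 216, so the maximum is 216.
Achievable: one at 216 and the other 10 totalling 519, which fits since 10 × 25 ≤ 519 ≤ 10 × 216.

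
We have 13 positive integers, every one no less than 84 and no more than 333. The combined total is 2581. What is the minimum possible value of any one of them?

To make one integer as small as possible, make the other 12 as large as possible.
The other 12 can take up 12 × 333 = 3996 ≥ 2581 − 84, so one integer can sit at its floor of 84.
Achievable: one at 84 and the other 12 totalling 2497, which fits since 12 × 84 ≤ 2497 ≤ 12 × 333.

84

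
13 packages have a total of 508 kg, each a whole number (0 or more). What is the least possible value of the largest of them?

40

If every one of the 13 were at most 39, the total would be at most 13 × 39 = 507 < 508.
Equality holds with 1 value of 40 and 12 values of 39.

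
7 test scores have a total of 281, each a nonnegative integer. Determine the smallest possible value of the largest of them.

41

If every one of the 7 were at most 40, the total would be at most 7 × 40 = 280 < 281.
Achievable: 1 of them at 41 and 6 at 40 total 281.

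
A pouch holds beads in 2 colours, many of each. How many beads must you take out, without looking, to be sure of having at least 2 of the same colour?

3

You could draw 1 of every colour without reaching 2 of any — 2 in all.
One more forces 2 of some colour, so 2 + 1 = 3.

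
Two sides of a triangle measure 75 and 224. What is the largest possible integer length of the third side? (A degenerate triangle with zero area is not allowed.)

The third side must be less than 75 + 224 = 299.
The largest integer below 299 is 298.

298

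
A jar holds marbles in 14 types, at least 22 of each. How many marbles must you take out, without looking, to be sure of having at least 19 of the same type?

253

In the worst case you draw 18 of each of the 14 types: 14 × 18 = 252.
One more forces 19 of some type, so 252 + 1 = 253.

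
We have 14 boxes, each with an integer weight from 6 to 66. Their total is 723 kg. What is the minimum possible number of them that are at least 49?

3

Suppose at most 14 − j of them reach 49; then j values are ≤ 48 and the rest ≤ 66.
The total is then ≤ 48·j + 66·(14 − j) = 924 − 18j. For this to be ≥ 723 we need j ≤ 11, so at least 14 − 11 = 3 must reach 49.
Exactly 3 works: 3 values at 66 and 11 at 48 total 726; lower one of the high values by 3 (still ≥ 49) to hit 723.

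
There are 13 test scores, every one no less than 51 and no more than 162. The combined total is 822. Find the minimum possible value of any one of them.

51

Minimizing one value means maximizing the remaining 12.
The other 12 can take up 12 × 162 = 1944 ≥ 822 − 51, so one score can sit at its floor of 51.
Achievable: one at 51 and the other 12 totalling 771, which fits since 12 × 51 ≤ 771 ≤ 12 × 162.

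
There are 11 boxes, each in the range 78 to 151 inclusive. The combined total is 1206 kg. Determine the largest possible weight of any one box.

To make one box as large as possible, make the other 10 as small as possible.
The other 10 contribute at least 10 × 78 = 780, leaving at most 1206 − 780 = 426.
But each box is capped at 151, so the maximum is 151.
Achievable: one at 151 and the other 10 totalling 1055, which fits since 10 × 78 ≤ 1055 ≤ 10 × 151.

151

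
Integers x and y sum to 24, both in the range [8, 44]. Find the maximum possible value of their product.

144

With x + y fixed, xy peaks when the two are closest together.
Taking x = 12 and y = 12 (both in [8, 44]) gives xy = 144.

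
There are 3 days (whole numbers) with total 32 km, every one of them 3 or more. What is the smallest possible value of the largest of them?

11

The 3 values sum to 32, so their maximum is at least ⌈32/3⌉ = 11.
Equality holds with 2 values of 11 and 1 value of 10.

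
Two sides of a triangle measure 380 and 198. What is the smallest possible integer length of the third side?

183

The third side must exceed |380 − 198| = 182.
The smallest integer above 182 is 183.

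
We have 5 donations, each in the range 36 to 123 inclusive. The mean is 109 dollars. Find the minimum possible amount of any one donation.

53

Minimizing one value means maximizing the remaining 4.
The total is 5 × 109 = 545.
The other 4 contribute at most 4 × 123 = 492, leaving at least 545 − 492 = 53.
Since 53 ≥ 36, this is achievable: one at 53 and 4 at 123.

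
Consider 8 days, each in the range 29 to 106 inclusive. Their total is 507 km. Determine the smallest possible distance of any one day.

29

To make one day as small as possible, make the other 7 as large as possible.
The other 7 can take up 7 × 106 = 742 ≥ 507 − 29, so one day can sit at its floor of 29.
Achievable: one at 29 and the other 7 totalling 478, which fits since 7 × 29 ≤ 478 ≤ 7 × 106.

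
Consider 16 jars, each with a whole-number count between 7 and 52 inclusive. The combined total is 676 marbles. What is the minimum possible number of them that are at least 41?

Each value short of 41 is at most 40, costing at least 52 − 40 = 12 against the maximum total of 832.
We can afford to lose at most 832 − 676 = 156, so at most ⌊156/12⌋ = 13 fall short, and at least 3 are ≥ 41.
Exactly 3 works: 3 values at 52 and 13 at 40 total 676.

3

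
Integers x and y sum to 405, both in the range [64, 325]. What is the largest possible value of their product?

41006

For a fixed sum, the product xy is largest when x and y are as close as possible.
Taking x = 202 and y = 203 (both in [64, 325]) gives xy = 41006.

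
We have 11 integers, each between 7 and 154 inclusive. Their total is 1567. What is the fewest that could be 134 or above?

Suppose at most 11 − j of them reach 134; then j values are ≤ 133 and the rest ≤ 154.
The total is then ≤ 133·j + 154·(11 − j) = 1694 − 21j. For this to be ≥ 1567 we need j ≤ 6, so at least 11 − 6 = 5 must reach 134.
Exactly 5 works: 5 values at 154 and 6 at 133 total 1568; lower one of the high values by 1 (still ≥ 134) to hit 1567.

5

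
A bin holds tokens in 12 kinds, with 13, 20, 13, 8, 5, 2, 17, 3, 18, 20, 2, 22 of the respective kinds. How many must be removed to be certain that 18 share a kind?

In the worst case you take as many as possible of each kind without reaching 18: 13 + 17 + 13 + 8 + 5 + 2 + 17 + 3 + 17 + 17 + 2 + 17 = 131.
The next one must give 18 of some kind, so 131 + 1 = 132.

132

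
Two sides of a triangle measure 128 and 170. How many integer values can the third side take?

255

The triangle inequality gives |128 − 170| < c < 128 + 170, i.e. 42 < c < 298.
So c can be any integer from 43 to 297: 255 values.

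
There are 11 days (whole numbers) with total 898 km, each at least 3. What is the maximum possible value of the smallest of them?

The 11 values sum to 898, so their minimum is at most ⌊898/11⌋ = 81.
Achievable: 4 of them at 81 and 7 at 82 total 898.

81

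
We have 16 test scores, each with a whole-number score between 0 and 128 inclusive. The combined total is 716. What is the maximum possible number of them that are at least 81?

8

With k values at 81 or above and the rest at least 0, the sum is at least 0 + 81k.
Since the sum is 716, we need 81k ≤ 716, i.e. k ≤ 8.
k = 8 is achieved by 8 values at 81 and 8 at 0, total 648; add 68 to one value (staying below 81) to reach 716.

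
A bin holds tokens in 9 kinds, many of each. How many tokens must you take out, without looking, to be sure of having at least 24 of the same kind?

You could draw 23 of every kind without reaching 24 of any — 207 in all.
One more forces 24 of some kind, so 207 + 1 = 208.

208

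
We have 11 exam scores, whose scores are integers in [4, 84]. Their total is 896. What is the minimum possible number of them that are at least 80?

6

If only k of them are at least 80, the other 11 − k are at most 79, so the total is at most k·84 + (11 − k)·79.
This must reach 896, so k·84 + (11 − k)·79 ≥ 896, giving k ≥ 6.
Exactly 6 works: 6 values at 84 and 5 at 79 total 899; lower one of the high values by 3 (still ≥ 80) to hit 896.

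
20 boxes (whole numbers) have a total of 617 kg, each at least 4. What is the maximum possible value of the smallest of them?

If every one of the 20 were at least 31, the total would be at least 20 × 31 = 620 > 617.
Taking 3 copies of 30 and 17 copies of 31 gives exactly 617, so 30 is attained.

30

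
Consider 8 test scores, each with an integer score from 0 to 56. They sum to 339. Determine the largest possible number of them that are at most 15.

Suppose k of them are at most 15. Those contribute at most 15 each and the rest at most 56 each.
So the total is at most 15k + 56(8 − k) = 448 − 41k. This must still be ≥ 339, so k ≤ 2.
k = 2 is achieved by 2 values at 15 and 6 at 56, total 366; lower one of the 56's by 27 (still > 15) to reach 339.

2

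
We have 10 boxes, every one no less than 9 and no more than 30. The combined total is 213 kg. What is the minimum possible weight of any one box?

To make one box as small as possible, make the other 9 as large as possible.
The other 9 can take up 9 × 30 = 270 ≥ 213 − 9, so one box can sit at its floor of 9.
Achievable: one at 9 and the other 9 totalling 204, which fits since 9 × 9 ≤ 204 ≤ 9 × 30.

9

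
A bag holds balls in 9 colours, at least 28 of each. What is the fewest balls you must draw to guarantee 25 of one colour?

You could draw 24 of every colour without reaching 25 of any — 216 in all.
One more forces 25 of some colour, so 216 + 1 = 217.

217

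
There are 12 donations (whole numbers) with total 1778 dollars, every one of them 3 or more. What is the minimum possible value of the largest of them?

Some value must be at least ⌈1778/12⌉ = 149, since 12 × 148 = 1776 < 1778.
Taking 10 copies of 148 and 2 copies of 149 gives exactly 1778, so 149 is attained.

149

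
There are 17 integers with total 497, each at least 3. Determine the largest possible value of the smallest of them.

The 17 values sum to 497, so their minimum is at most ⌊497/17⌋ = 29.
Taking 13 copies of 29 and 4 copies of 30 gives exactly 497, so 29 is attained.

29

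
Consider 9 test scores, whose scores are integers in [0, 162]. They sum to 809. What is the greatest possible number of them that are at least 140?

5

Suppose k of them are at least 140. Those contribute at least 140 each and the other 9 − k at least 0 each.
So the total is at least 140k + 0(9 − k) = 0 + 140k. This must be ≤ 809, giving k ≤ 5.
k = 5 is achieved by 5 values at 140 and 4 at 0, total 700; add 109 to one value (staying below 140) to reach 809.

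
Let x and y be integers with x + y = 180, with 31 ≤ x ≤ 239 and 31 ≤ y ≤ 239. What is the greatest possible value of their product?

8100

For a fixed sum, the product xy is largest when x and y are as close as possible.
Taking x = 90 and y = 90 (both in [31, 239]) gives xy = 8100.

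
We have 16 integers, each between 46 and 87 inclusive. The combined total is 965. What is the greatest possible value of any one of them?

87

Maximizing one value means minimizing the remaining 15.
The other 15 contribute at least 15 × 46 = 690, leaving at most 965 − 690 = 275.
But each integer is capped at 87, so the maximum is 87.
Achievable: one at 87 and the other 15 totalling 878, which fits since 15 × 46 ≤ 878 ≤ 15 × 87.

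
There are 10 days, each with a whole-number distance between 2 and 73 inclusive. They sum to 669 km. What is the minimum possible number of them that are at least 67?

Suppose at most 10 − j of them reach 67; then j values are ≤ 66 and the rest ≤ 73.
The total is then ≤ 66·j + 73·(10 − j) = 730 − 7j. For this to be ≥ 669 we need j ≤ 8, so at least 10 − 8 = 2 must reach 67.
Exactly 2 works: 2 values at 73 and 8 at 66 total 674; lower one of the high values by 5 (still ≥ 67) to hit 669.

2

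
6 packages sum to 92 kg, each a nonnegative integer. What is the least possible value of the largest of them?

16

If every one of the 6 were at most 15, the total would be at most 6 × 15 = 90 < 92.
Achievable: 2 of them at 16 and 4 at 15 total 92.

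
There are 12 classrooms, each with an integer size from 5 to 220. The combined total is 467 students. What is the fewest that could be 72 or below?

Let j be the number exceeding 72. Then the total is ≥ 73·j + 5·(12 − j) = 60 + 68j.
So 68j ≤ 407 and j ≤ 5; hence at least 12 − 5 = 7 are ≤ 72.
Exactly 7 works: 7 values at 5 and 5 at 73 total 400; raise one of the low values by 67 (still ≤ 72) to hit 467.

7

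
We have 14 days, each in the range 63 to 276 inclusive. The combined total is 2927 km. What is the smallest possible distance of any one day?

63

Minimizing one value means maximizing the remaining 13.
The other 13 can take up 13 × 276 = 3588 ≥ 2927 − 63, so one day can sit at its floor of 63.
Achievable: one at 63 and the other 13 totalling 2864, which fits since 13 × 63 ≤ 2864 ≤ 13 × 276.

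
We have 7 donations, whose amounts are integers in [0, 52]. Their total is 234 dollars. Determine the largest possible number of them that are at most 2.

Suppose k of them are at most 2. Those contribute at most 2 each and the rest at most 52 each.
So the total is at most 2k + 52(7 − k) = 364 − 50k. This must still be ≥ 234, so k ≤ 2.
k = 2 is achieved by 2 values at 2 and 5 at 52, total 264; lower one of the 52's by 30 (still > 2) to reach 234.

2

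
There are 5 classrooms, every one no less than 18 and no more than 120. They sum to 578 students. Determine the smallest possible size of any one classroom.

98

Minimizing one value means maximizing the remaining 4.
The other 4 contribute at most 4 × 120 = 480, leaving at least 578 − 480 = 98.
Since 98 ≥ 18, this is achievable: one at 98 and 4 at 120.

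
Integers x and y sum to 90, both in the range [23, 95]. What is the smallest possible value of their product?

1541

xy = x(90 − x) is concave in x, so over [23, 67] it is minimized at an endpoint.
The extreme feasible split is x = 23, y = 67, giving xy = 1541.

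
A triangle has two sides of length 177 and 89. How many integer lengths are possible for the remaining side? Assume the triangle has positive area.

The triangle inequality gives |177 − 89| < c < 177 + 89, i.e. 88 < c < 266.
So c can be any integer from 89 to 265: 177 values.

177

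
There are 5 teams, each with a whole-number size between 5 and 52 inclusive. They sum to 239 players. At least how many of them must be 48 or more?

Each value short of 48 is at most 47, costing at least 52 − 47 = 5 against the maximum total of 260.
We can afford to lose at most 260 − 239 = 21, so at most ⌊21/5⌋ = 4 fall short, and at least 1 are ≥ 48.
Exactly 1 works: 1 value at 52 and 4 at 47 total 240; lower one of the high values by 1 (still ≥ 48) to hit 239.

1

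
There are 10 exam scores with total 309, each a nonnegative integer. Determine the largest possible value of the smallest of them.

30

The average is 309/10 < 31, so some value is ≤ 30.
Equality holds with 1 value of 30 and 9 values of 31.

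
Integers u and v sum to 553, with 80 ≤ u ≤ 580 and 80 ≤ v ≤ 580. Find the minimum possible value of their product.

For a fixed sum, uv is smallest when u and v are as far apart as possible.
The extreme feasible split is u = 80, v = 473, giving uv = 37840.

37840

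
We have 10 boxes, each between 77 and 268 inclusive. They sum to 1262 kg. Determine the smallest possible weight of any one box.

77

Minimizing one value means maximizing the remaining 9.
The other 9 can take up 9 × 268 = 2412 ≥ 1262 − 77, so one box can sit at its floor of 77.
Achievable: one at 77 and the other 9 totalling 1185, which fits since 9 × 77 ≤ 1185 ≤ 9 × 268.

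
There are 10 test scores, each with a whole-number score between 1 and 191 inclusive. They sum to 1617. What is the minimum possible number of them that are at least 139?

If only k of them are at least 139, the other 10 − k are at most 138, so the total is at most k·191 + (10 − k)·138.
This must reach 1617, so k·191 + (10 − k)·138 ≥ 1617, giving k ≥ 5.
Exactly 5 works: 5 values at 191 and 5 at 138 total 1645; lower one of the high values by 28 (still ≥ 139) to hit 1617.

5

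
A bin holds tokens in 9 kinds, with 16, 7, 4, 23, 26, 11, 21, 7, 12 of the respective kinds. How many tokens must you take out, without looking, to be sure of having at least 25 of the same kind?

126

In the worst case you take as many as possible of each kind without reaching 25: 16 + 7 + 4 + 23 + 24 + 11 + 21 + 7 + 12 = 125.
The next one must give 25 of some kind, so 125 + 1 = 126.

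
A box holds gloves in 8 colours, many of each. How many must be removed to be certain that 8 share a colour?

In the worst case you draw 7 of each of the 8 colours: 8 × 7 = 56.
One more forces 8 of some colour, so 56 + 1 = 57.

57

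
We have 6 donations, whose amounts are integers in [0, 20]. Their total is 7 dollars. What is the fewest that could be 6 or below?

5

Each value above 6 is at least 7, contributing at least 7 − 0 = 7 above the floor 0.
The sum exceeds the floor total 0 by 7, so at most ⌊7/7⌋ = 1 exceed 6, and at least 5 are ≤ 6.
Exactly 5 works: 5 values at 0 and 1 at 7 total 7.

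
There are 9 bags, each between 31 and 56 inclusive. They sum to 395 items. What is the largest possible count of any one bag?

56

To make one bag as large as possible, make the other 8 as small as possible.
The other 8 contribute at least 8 × 31 = 248, leaving at most 395 − 248 = 147.
But each bag is capped at 56, so the maximum is 56.
Achievable: one at 56 and the other 8 totalling 339, which fits since 8 × 31 ≤ 339 ≤ 8 × 56.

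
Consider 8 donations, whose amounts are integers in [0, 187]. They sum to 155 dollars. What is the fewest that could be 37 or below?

Let j be the number exceeding 37. Then the total is ≥ 38·j + 0·(8 − j) = 0 + 38j.
So 38j ≤ 155 and j ≤ 4; hence at least 8 − 4 = 4 are ≤ 37.
Exactly 4 works: 4 values at 0 and 4 at 38 total 152; raise one of the low values by 3 (still ≤ 37) to hit 155.

4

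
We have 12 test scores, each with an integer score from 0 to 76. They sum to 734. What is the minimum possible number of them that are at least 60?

2

Suppose at most 12 − j of them reach 60; then j values are ≤ 59 and the rest ≤ 76.
The total is then ≤ 59·j + 76·(12 − j) = 912 − 17j. For this to be ≥ 734 we need j ≤ 10, so at least 12 − 10 = 2 must reach 60.
Exactly 2 works: 2 values at 76 and 10 at 59 total 742; lower one of the high values by 8 (still ≥ 60) to hit 734.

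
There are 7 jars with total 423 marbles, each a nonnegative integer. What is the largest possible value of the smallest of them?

The average is 423/7 < 61, so some value is ≤ 60.
Equality holds with 4 values of 60 and 3 values of 61.

60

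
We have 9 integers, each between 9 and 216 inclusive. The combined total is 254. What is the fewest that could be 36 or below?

3

Each value above 36 is at least 37, contributing at least 37 − 9 = 28 above the floor 9.
The sum exceeds the floor total 81 by 173, so at most ⌊173/28⌋ = 6 exceed 36, and at least 3 are ≤ 36.
Exactly 3 works: 3 values at 9 and 6 at 37 total 249; raise one of the low values by 5 (still ≤ 36) to hit 254.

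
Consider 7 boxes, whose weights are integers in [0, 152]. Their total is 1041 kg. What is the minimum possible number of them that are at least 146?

4

If only k of them are at least 146, the other 7 − k are at most 145, so the total is at most k·152 + (7 − k)·145.
This must reach 1041, so k·152 + (7 − k)·145 ≥ 1041, giving k ≥ 4.
Exactly 4 works: 4 values at 152 and 3 at 145 total 1043; lower one of the high values by 2 (still ≥ 146) to hit 1041.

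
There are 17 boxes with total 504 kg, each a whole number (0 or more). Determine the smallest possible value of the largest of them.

30

The average is 504/17 > 29, so not all 17 can be 29 or less; the largest is ≥ 30.
Equality holds with 11 values of 30 and 6 values of 29.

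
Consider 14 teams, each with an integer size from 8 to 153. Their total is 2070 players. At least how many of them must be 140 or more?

9

Suppose at most 14 − j of them reach 140; then j values are ≤ 139 and the rest ≤ 153.
The total is then ≤ 139·j + 153·(14 − j) = 2142 − 14j. For this to be ≥ 2070 we need j ≤ 5, so at least 14 − 5 = 9 must reach 140.
Exactly 9 works: 9 values at 153 and 5 at 139 total 2072; lower one of the high values by 2 (still ≥ 140) to hit 2070.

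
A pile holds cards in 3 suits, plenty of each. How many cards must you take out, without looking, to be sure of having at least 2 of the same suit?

You could draw 1 of every suit without reaching 2 of any — 3 in all.
One more forces 2 of some suit, so 3 + 1 = 4.

4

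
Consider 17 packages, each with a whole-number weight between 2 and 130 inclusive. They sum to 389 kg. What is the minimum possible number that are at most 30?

If only k of them are at most 30, the other 17 − k are at least 31, so the total is at least (17 − k)·31 + k·2.
This is ≤ 389, so (17 − k)·31 + 2k ≤ 389, which gives k ≥ 5.
Exactly 5 works: 5 values at 2 and 12 at 31 total 382; raise one of the low values by 7 (still ≤ 30) to hit 389.

5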